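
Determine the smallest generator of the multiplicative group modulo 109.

6

φ(109) = 109 − 1 = 108 = 2^2 · 3^3.
g is a primitive root iff g^(108/q) ≢ 1 (mod 109) for each prime q ∈ {2, 3}.
g = 2: 2^54 ≡ 108; 2^36 ≡ 1 — hits 1, so not a primitive root.
g = 3: 3^54 ≡ 1 — hits 1, so not a primitive root.
g = 4: 4^54 ≡ 1 — hits 1, so not a primitive root.
g = 5: 5^54 ≡ 1 — hits 1, so not a primitive root.
g = 6: 6^54 ≡ 108; 6^36 ≡ 63 — none is 1, so 6 is a primitive root.
Hence the least primitive root of 109 is 6.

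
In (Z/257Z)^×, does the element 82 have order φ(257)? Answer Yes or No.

Yes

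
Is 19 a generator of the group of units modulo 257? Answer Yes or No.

Yes

φ(257) = 257 − 1 = 256 = 2^8.
It suffices to check that the order of 19 is not a proper divisor of 256: compute 19^(256/q) for q ∈ {2}.
19^128 ≡ 256 (mod 257)  [q = 2: ≢ 1 ✓]
None equal 1, so ord_257(19) = 256: 19 is a primitive root.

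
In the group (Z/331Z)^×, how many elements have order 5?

4

φ(331) = 331 − 1 = 330 = 2 · 3 · 5 · 11.
(Z/331Z)^× is cyclic (|G| = 330); a cyclic group of order m has exactly φ(d) elements of each order d | m, and none otherwise.
5 | 330, and φ(5) = 5 − 1 = 4.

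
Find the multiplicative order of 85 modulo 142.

10

Since 85 ∈ (Z/142Z)^×, its order divides φ(142) = φ(2)·φ(71) = 1·70 = 70 = 2 · 5 · 7.
Divisors of 70: 1, 2, 5, 7, 10, 14, 35, 70.
Evaluate successive powers at the divisors of 70:
85^1 ≡ 85
85^2 ≡ 125
85^5 ≡ 141
85^7 ≡ 17
85^10 ≡ 1
Therefore the multiplicative order of 85 modulo 142 is 10.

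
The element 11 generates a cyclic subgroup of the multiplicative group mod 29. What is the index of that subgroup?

1

The order of 11 must divide φ(29) = 29 − 1 = 28 = 2^2 · 7.
Divisors of 28: 1, 2, 4, 7, 14, 28.
Evaluate successive powers at the divisors of 28:
11^1 ≡ 11 (mod 29)
11^2 ≡ 5 (mod 29)
11^4 ≡ 25 (mod 29)
11^7 ≡ 12 (mod 29)
11^14 ≡ 28 (mod 29)
11^28 ≡ 1 (mod 29) ✓
The order of 11 is 28, so the subgroup it generates has 28 elements.
Index = |(Z/29Z)^×| / |⟨11⟩| = 28 / 28 = 1.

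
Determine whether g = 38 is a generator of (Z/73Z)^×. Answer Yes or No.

No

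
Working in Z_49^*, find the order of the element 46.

ord(46) | φ(49) = φ(7^2) = 7·(7−1) = 42 = 2 · 3 · 7.
Divisors of 42: 1, 2, 3, 6, 7, 14, 21, 42.
Check 46^d mod 49 for each divisor in increasing order:
46^1 ≡ 46 (mod 49)
46^2 ≡ 9 (mod 49)
46^3 ≡ 22 (mod 49)
46^6 ≡ 43 (mod 49)
46^7 ≡ 18 (mod 49)
46^14 ≡ 30 (mod 49)
46^21 ≡ 1 (mod 49) ✓
The smallest such exponent is 21, so the order of 46 is 21.

21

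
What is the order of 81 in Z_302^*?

25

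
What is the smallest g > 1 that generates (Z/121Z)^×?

2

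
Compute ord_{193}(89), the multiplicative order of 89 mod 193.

ord(89) | φ(193) = 193 − 1 = 192 = 2^6 · 3.
Divisors of 192: 1, 2, 3, 4, 6, 8, 12, 16, 24, 32, 48, 64, 96, 192.
Evaluate successive powers at the divisors of 192:
89^1 ≡ 89 (mod 193)
89^2 ≡ 8 (mod 193)
89^3 ≡ 133 (mod 193)
89^4 ≡ 64 (mod 193)
89^6 ≡ 126 (mod 193)
89^8 ≡ 43 (mod 193)
89^12 ≡ 50 (mod 193)
89^16 ≡ 112 (mod 193)
89^24 ≡ 184 (mod 193)
89^32 ≡ 192 (mod 193)
89^48 ≡ 81 (mod 193)
89^64 ≡ 1 (mod 193) ✓
Hence ord(89) = 64.

64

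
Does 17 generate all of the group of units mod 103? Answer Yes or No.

No

φ(103) = 103 − 1 = 102 = 2 · 3 · 17.
An element g generates (Z/103Z)^× iff g^(102/q) ≢ 1 (mod 103) for each prime q ∈ {2, 3, 17}.
17^51 ≡ 1 (mod 103)  [q = 2: ≡ 1 ✗]
17^34 ≡ 56 (mod 103)  [q = 3: ≢ 1 ✓]
17^6 ≡ 34 (mod 103)  [q = 17: ≢ 1 ✓]
17^51 ≡ 1 shows ord(17) | 51, strictly less than φ(103); not a primitive root.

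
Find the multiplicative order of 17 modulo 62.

30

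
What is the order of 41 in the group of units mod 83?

41

ord(41) | φ(83) = 83 − 1 = 82 = 2 · 41.
Divisors of 82: 1, 2, 41, 82.
Check 41^d mod 83 for each divisor in increasing order:
41^1 ≡ 41
41^2 ≡ 21
41^41 ≡ 1
Hence ord(41) = 41.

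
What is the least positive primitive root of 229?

φ(229) = 229 − 1 = 228 = 2^2 · 3 · 19.
g is a primitive root iff g^(228/q) ≢ 1 (mod 229) for each prime q ∈ {2, 3, 19}.
g = 2: 2^114 ≡ 228; 2^76 ≡ 1 — hits 1, so not a primitive root.
g = 3: 3^114 ≡ 1 — hits 1, so not a primitive root.
g = 4: 4^114 ≡ 1 — hits 1, so not a primitive root.
g = 5: 5^114 ≡ 1 — hits 1, so not a primitive root.
g = 6: 6^114 ≡ 228; 6^76 ≡ 134; 6^12 ≡ 165 — none is 1, so 6 is a primitive root.
So 6 is the smallest generator of (Z/229Z)^×.

6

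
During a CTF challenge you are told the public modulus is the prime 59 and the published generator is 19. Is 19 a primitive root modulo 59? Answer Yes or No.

No

φ(59) = 59 − 1 = 58 = 2 · 29.
It suffices to check that the order of 19 is not a proper divisor of 58: compute 19^(58/q) for q ∈ {2, 29}.
19^29 ≡ 1 (mod 59)  [q = 2: ≡ 1 ✗]
19^2 ≡ 7 (mod 59)  [q = 29: ≢ 1 ✓]
The check at q = 2 fails, so 19 generates a proper subgroup.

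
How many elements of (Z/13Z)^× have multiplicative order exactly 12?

φ(13) = 13 − 1 = 12 = 2^2 · 3.
(Z/13Z)^× is cyclic (|G| = 12); a cyclic group of order m has exactly φ(d) elements of each order d | m, and none otherwise.
12 = 2^2 · 3 divides 12, and φ(12) = 4.

4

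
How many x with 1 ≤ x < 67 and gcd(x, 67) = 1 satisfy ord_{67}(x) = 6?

2

φ(67) = 67 − 1 = 66 = 2 · 3 · 11.
Since (Z/67Z)^× is cyclic of order 66, the number of elements of order d is φ(d) when d | 66 and 0 otherwise.
6 = 2 · 3 divides 66, and φ(6) = 2.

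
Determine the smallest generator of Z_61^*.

2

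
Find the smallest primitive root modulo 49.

φ(49) = φ(7^2) = 7·(7−1) = 42 = 2 · 3 · 7.
Test candidates g = 2, 3, … against the prime factors q ∈ {2, 3, 7} of φ(49): g is a generator iff g^(42/q) ≢ 1 for every such q.
g = 2: 2^21 ≡ 1 — hits 1, so not a primitive root.
g = 3: 3^21 ≡ 48; 3^14 ≡ 30; 3^6 ≡ 43 — none is 1, so 3 is a primitive root.
The smallest primitive root modulo 49 is 3.

3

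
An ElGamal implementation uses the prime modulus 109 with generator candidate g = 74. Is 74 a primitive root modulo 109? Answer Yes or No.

φ(109) = 109 − 1 = 108 = 2^2 · 3^3.
74 is a primitive root mod 109 iff 74^(φ(109)/q) ≢ 1 for every prime q | φ(109), i.e. q ∈ {2, 3}.
74^54 ≡ 1 (mod 109)  [q = 2: ≡ 1 ✗]
74^36 ≡ 45 (mod 109)  [q = 3: ≢ 1 ✓]
Since 74^54 ≡ 1, the order of 74 divides 54 < 108, so 74 is not a primitive root.

No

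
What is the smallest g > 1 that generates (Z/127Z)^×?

φ(127) = 127 − 1 = 126 = 2 · 3^2 · 7.
g is a primitive root iff g^(126/q) ≢ 1 (mod 127) for each prime q ∈ {2, 3, 7}.
g = 2: 2^63 ≡ 1 — hits 1, so not a primitive root.
g = 3: 3^63 ≡ 126; 3^42 ≡ 107; 3^18 ≡ 4 — none is 1, so 3 is a primitive root.
So 3 is the smallest generator of (Z/127Z)^×.

3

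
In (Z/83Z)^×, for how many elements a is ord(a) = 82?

40

φ(83) = 83 − 1 = 82 = 2 · 41.
In a cyclic group of order 82, there are φ(d) elements of order d for each divisor d of 82, and zero for non-divisors.
82 = 2 · 41 divides 82, and φ(82) = 40.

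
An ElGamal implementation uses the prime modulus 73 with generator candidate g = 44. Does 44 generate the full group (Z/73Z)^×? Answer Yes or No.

φ(73) = 73 − 1 = 72 = 2^3 · 3^2.
Test 44^(72/q) mod 73 for each prime factor q of 72:
44^36 ≡ 72 (mod 73)  [q = 2: ≢ 1 ✓]
44^24 ≡ 64 (mod 73)  [q = 3: ≢ 1 ✓]
None equal 1, so ord_73(44) = 72: 44 is a primitive root.

Yes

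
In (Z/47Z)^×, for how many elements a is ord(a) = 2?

1

φ(47) = 47 − 1 = 46 = 2 · 23.
In a cyclic group of order 46, there are φ(d) elements of order d for each divisor d of 46, and zero for non-divisors.
2 | 46, and φ(2) = 2 − 1 = 1.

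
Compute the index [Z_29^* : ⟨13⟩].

By Lagrange's theorem, ord_29(13) divides φ(29) = 29 − 1 = 28 = 2^2 · 7.
Divisors of 28: 1, 2, 4, 7, 14, 28.
Test each divisor d:
13^1 ≡ 13
13^2 ≡ 24
13^4 ≡ 25
13^7 ≡ 28
13^14 ≡ 1
The order of 13 is 14, so the subgroup it generates has 14 elements.
Index = |(Z/29Z)^×| / |⟨13⟩| = 28 / 14 = 2.

2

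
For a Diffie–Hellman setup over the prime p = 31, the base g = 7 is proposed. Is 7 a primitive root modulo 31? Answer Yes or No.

No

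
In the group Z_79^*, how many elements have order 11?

φ(79) = 79 − 1 = 78 = 2 · 3 · 13.
(Z/79Z)^× is cyclic (|G| = 78); a cyclic group of order m has exactly φ(d) elements of each order d | m, and none otherwise.
11 does not divide 78, so no element of (Z/79Z)^× has order 11.

0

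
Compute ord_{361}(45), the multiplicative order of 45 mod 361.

57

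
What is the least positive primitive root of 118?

φ(118) = φ(2)·φ(59) = 1·58 = 58 = 2 · 29.
Test candidates g = 2, 3, … against the prime factors q ∈ {2, 29} of φ(118): g is a generator iff g^(58/q) ≢ 1 for every such q.
g = 2: gcd(2, 118) = 2 > 1, not a unit — skip.
g = 3: 3^29 ≡ 1 — hits 1, so not a primitive root.
g = 4: gcd(4, 118) = 2 > 1, not a unit — skip.
g = 5: 5^29 ≡ 1 — hits 1, so not a primitive root.
g = 6: gcd(6, 118) = 2 > 1, not a unit — skip.
g = 7: 7^29 ≡ 1 — hits 1, so not a primitive root.
g = 8: gcd(8, 118) = 2 > 1, not a unit — skip.
g = 9: 9^29 ≡ 1 — hits 1, so not a primitive root.
g = 10: gcd(10, 118) = 2 > 1, not a unit — skip.
g = 11: 11^29 ≡ 117; 11^2 ≡ 3 — none is 1, so 11 is a primitive root.
So 11 is the smallest generator of (Z/118Z)^×.

11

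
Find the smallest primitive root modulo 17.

3

φ(17) = 17 − 1 = 16 = 2^4.
Test candidates g = 2, 3, … against the prime factors q ∈ {2} of φ(17): g is a generator iff g^(16/q) ≢ 1 for every such q.
g = 2: 2^8 ≡ 1 — hits 1, so not a primitive root.
g = 3: 3^8 ≡ 16 — none is 1, so 3 is a primitive root.
The smallest primitive root modulo 17 is 3.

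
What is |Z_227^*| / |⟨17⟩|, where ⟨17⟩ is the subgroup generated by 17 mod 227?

1

By Lagrange's theorem, ord_227(17) divides φ(227) = 227 − 1 = 226 = 2 · 113.
Divisors of 226: 1, 2, 113, 226.
Compute 17^d (mod 227) for the divisors d until we hit 1:
17^1 ≡ 17 (mod 227)
17^2 ≡ 62 (mod 227)
17^113 ≡ 226 (mod 227)
17^226 ≡ 1 (mod 227) ✓
The order of 17 is 226, so the subgroup it generates has 226 elements.
[(Z/227Z)^× : ⟨17⟩] = 226/226 = 1.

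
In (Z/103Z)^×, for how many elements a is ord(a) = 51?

32

φ(103) = 103 − 1 = 102 = 2 · 3 · 17.
Since (Z/103Z)^× is cyclic of order 102, the number of elements of order d is φ(d) when d | 102 and 0 otherwise.
51 = 3 · 17 divides 102, and φ(51) = 32.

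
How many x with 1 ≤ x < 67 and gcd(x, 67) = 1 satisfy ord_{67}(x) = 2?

1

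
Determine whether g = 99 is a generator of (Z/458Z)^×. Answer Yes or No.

No

φ(458) = φ(2)·φ(229) = 1·228 = 228 = 2^2 · 3 · 19.
99 is a primitive root mod 458 iff 99^(φ(458)/q) ≢ 1 for every prime q | φ(458), i.e. q ∈ {2, 3, 19}.
99^114 ≡ 1 (mod 458)  [q = 2: ≡ 1 ✗]
99^76 ≡ 323 (mod 458)  [q = 3: ≢ 1 ✓]
99^12 ≡ 121 (mod 458)  [q = 19: ≢ 1 ✓]
99^114 ≡ 1 shows ord(99) | 114, strictly less than φ(458); not a primitive root.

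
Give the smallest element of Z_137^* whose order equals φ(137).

3

φ(137) = 137 − 1 = 136 = 2^3 · 17.
g is a primitive root iff g^(136/q) ≢ 1 (mod 137) for each prime q ∈ {2, 17}.
g = 2: 2^68 ≡ 1 — hits 1, so not a primitive root.
g = 3: 3^68 ≡ 136; 3^8 ≡ 122 — none is 1, so 3 is a primitive root.
The smallest primitive root modulo 137 is 3.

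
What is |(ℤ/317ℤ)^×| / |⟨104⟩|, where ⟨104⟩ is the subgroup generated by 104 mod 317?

The order of 104 must divide φ(317) = 317 − 1 = 316 = 2^2 · 79.
Divisors of 316: 1, 2, 4, 79, 158, 316.
Evaluate successive powers at the divisors of 316:
104^1 ≡ 104 (mod 317)
104^2 ≡ 38 (mod 317)
104^4 ≡ 176 (mod 317)
104^79 ≡ 1 (mod 317) ✓
Thus |⟨104⟩| = ord(104) = 79.
[(Z/317Z)^× : ⟨104⟩] = 316/79 = 4.

4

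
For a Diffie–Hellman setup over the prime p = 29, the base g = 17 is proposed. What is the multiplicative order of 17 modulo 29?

4

The order of 17 must divide φ(29) = 29 − 1 = 28 = 2^2 · 7.
Divisors of 28: 1, 2, 4, 7, 14, 28.
Check 17^d mod 29 for each divisor in increasing order:
17^1 ≡ 17 (mod 29)
17^2 ≡ 28 (mod 29)
17^4 ≡ 1 (mod 29) ✓
Therefore the multiplicative order of 17 modulo 29 is 4.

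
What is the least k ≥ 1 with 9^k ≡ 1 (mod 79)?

39

By Lagrange's theorem, ord_79(9) divides φ(79) = 79 − 1 = 78 = 2 · 3 · 13.
Divisors of 78: 1, 2, 3, 6, 13, 26, 39, 78.
Compute 9^d (mod 79) for the divisors d until we hit 1:
9^1 ≡ 9
9^2 ≡ 2
9^3 ≡ 18
9^6 ≡ 8
9^13 ≡ 23
9^26 ≡ 55
9^39 ≡ 1
Therefore the multiplicative order of 9 modulo 79 is 39.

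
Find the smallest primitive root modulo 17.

3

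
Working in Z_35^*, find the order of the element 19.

Since 19 ∈ (Z/35Z)^×, its order divides φ(35) = φ(5·7) = (5−1)·(7−1) = 4·6 = 24 = 2^3 · 3.
Divisors of 24: 1, 2, 3, 4, 6, 8, 12, 24.
Check 19^d mod 35 for each divisor in increasing order:
19^1 ≡ 19
19^2 ≡ 11
19^3 ≡ 34
19^4 ≡ 16
19^6 ≡ 1
Therefore the multiplicative order of 19 modulo 35 is 6.

6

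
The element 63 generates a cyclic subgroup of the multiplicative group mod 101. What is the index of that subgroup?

1

The order of 63 must divide φ(101) = 101 − 1 = 100 = 2^2 · 5^2.
Divisors of 100: 1, 2, 4, 5, 10, 20, 25, 50, 100.
Check 63^d mod 101 for each divisor in increasing order:
63^1 ≡ 63 (mod 101)
63^2 ≡ 30 (mod 101)
63^4 ≡ 92 (mod 101)
63^5 ≡ 39 (mod 101)
63^10 ≡ 6 (mod 101)
63^20 ≡ 36 (mod 101)
63^25 ≡ 91 (mod 101)
63^50 ≡ 100 (mod 101)
63^100 ≡ 1 (mod 101) ✓
Thus |⟨63⟩| = ord(63) = 100.
The index is φ(101) / ord(63) = 100 / 100 = 1.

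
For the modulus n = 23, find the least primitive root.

φ(23) = 23 − 1 = 22 = 2 · 11.
Test candidates g = 2, 3, … against the prime factors q ∈ {2, 11} of φ(23): g is a generator iff g^(22/q) ≢ 1 for every such q.
g = 2: 2^11 ≡ 1 — hits 1, so not a primitive root.
g = 3: 3^11 ≡ 1 — hits 1, so not a primitive root.
g = 4: 4^11 ≡ 1 — hits 1, so not a primitive root.
g = 5: 5^11 ≡ 22; 5^2 ≡ 2 — none is 1, so 5 is a primitive root.
So 5 is the smallest generator of (Z/23Z)^×.

5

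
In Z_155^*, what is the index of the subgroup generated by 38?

2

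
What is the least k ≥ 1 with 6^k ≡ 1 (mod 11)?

Since 6 ∈ (Z/11Z)^×, its order divides φ(11) = 11 − 1 = 10 = 2 · 5.
Divisors of 10: 1, 2, 5, 10.
Evaluate successive powers at the divisors of 10:
6^1 ≡ 6 (mod 11)
6^2 ≡ 3 (mod 11)
6^5 ≡ 10 (mod 11)
6^10 ≡ 1 (mod 11) ✓
Hence ord(6) = 10.

10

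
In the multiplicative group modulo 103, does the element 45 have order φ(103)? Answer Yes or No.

Yes

φ(103) = 103 − 1 = 102 = 2 · 3 · 17.
Test 45^(102/q) mod 103 for each prime factor q of 102:
45^51 ≡ 102 (mod 103)  [q = 2: ≢ 1 ✓]
45^34 ≡ 56 (mod 103)  [q = 3: ≢ 1 ✓]
45^6 ≡ 76 (mod 103)  [q = 17: ≢ 1 ✓]
Every test exponent gives a nontrivial residue, hence 45 generates the full group.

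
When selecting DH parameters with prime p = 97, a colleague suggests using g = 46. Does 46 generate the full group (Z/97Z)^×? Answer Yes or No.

φ(97) = 97 − 1 = 96 = 2^5 · 3.
An element g generates (Z/97Z)^× iff g^(96/q) ≢ 1 (mod 97) for each prime q ∈ {2, 3}.
46^48 ≡ 96 (mod 97)  [q = 2: ≢ 1 ✓]
46^32 ≡ 1 (mod 97)  [q = 3: ≡ 1 ✗]
Since 46^32 ≡ 1, the order of 46 divides 32 < 96, so 46 is not a primitive root.

No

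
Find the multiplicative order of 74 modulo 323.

144

The order of 74 must divide φ(323) = φ(17·19) = (17−1)·(19−1) = 16·18 = 288 = 2^5 · 3^2.
Divisors of 288: 1, 2, 3, 4, 6, 8, 9, 12, 16, 18, 24, 32, 36, 48, 72, 96, 144, 288.
Test each divisor d:
74^1 ≡ 74 (mod 323)
74^2 ≡ 308 (mod 323)
74^3 ≡ 182 (mod 323)
74^4 ≡ 225 (mod 323)
74^6 ≡ 178 (mod 323)
74^8 ≡ 237 (mod 323)
74^9 ≡ 96 (mod 323)
74^12 ≡ 30 (mod 323)
74^16 ≡ 290 (mod 323)
74^18 ≡ 172 (mod 323)
74^24 ≡ 254 (mod 323)
74^32 ≡ 120 (mod 323)
74^36 ≡ 191 (mod 323)
74^48 ≡ 239 (mod 323)
74^72 ≡ 305 (mod 323)
74^96 ≡ 273 (mod 323)
74^144 ≡ 1 (mod 323) ✓
Hence ord(74) = 144.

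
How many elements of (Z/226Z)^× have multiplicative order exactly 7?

φ(226) = φ(2)·φ(113) = 1·112 = 112 = 2^4 · 7.
In a cyclic group of order 112, there are φ(d) elements of order d for each divisor d of 112, and zero for non-divisors.
7 | 112, and φ(7) = 7 − 1 = 6.

6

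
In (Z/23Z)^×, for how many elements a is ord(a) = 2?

φ(23) = 23 − 1 = 22 = 2 · 11.
(Z/23Z)^× is cyclic (|G| = 22); a cyclic group of order m has exactly φ(d) elements of each order d | m, and none otherwise.
2 | 22, and φ(2) = 2 − 1 = 1.

1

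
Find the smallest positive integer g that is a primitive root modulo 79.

3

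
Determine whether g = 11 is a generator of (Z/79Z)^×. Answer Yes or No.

No

φ(79) = 79 − 1 = 78 = 2 · 3 · 13.
Test 11^(78/q) mod 79 for each prime factor q of 78:
11^39 ≡ 1 (mod 79)  [q = 2: ≡ 1 ✗]
11^26 ≡ 55 (mod 79)  [q = 3: ≢ 1 ✓]
11^6 ≡ 65 (mod 79)  [q = 13: ≢ 1 ✓]
11^39 ≡ 1 shows ord(11) | 39, strictly less than φ(79); not a primitive root.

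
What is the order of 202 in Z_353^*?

352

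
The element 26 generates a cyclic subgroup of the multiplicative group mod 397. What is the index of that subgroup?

By Lagrange's theorem, ord_397(26) divides φ(397) = 397 − 1 = 396 = 2^2 · 3^2 · 11.
Divisors of 396: 1, 2, 3, 4, 6, 9, 11, 12, 18, 22, 33, 36, 44, 66, 99, 132, 198, 396.
Test each divisor d:
26^1 ≡ 26 (mod 397)
26^2 ≡ 279 (mod 397)
26^3 ≡ 108 (mod 397)
26^4 ≡ 29 (mod 397)
26^6 ≡ 151 (mod 397)
26^9 ≡ 31 (mod 397)
26^11 ≡ 312 (mod 397)
26^12 ≡ 172 (mod 397)
26^18 ≡ 167 (mod 397)
26^22 ≡ 79 (mod 397)
26^33 ≡ 34 (mod 397)
26^36 ≡ 99 (mod 397)
26^44 ≡ 286 (mod 397)
26^66 ≡ 362 (mod 397)
26^99 ≡ 1 (mod 397) ✓
So ord_397(26) = 99, hence |⟨26⟩| = 99.
Index = |(Z/397Z)^×| / |⟨26⟩| = 396 / 99 = 4.

4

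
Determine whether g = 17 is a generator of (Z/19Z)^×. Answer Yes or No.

No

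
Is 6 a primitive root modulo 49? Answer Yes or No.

No

φ(49) = φ(7^2) = 7·(7−1) = 42 = 2 · 3 · 7.
6 is a primitive root mod 49 iff 6^(φ(49)/q) ≢ 1 for every prime q | φ(49), i.e. q ∈ {2, 3, 7}.
6^21 ≡ 48 (mod 49)  [q = 2: ≢ 1 ✓]
6^14 ≡ 1 (mod 49)  [q = 3: ≡ 1 ✗]
6^6 ≡ 8 (mod 49)  [q = 7: ≢ 1 ✓]
The check at q = 3 fails, so 6 generates a proper subgroup.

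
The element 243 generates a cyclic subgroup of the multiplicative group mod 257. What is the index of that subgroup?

1

ord(243) | φ(257) = 257 − 1 = 256 = 2^8.
Divisors of 256: 1, 2, 4, 8, 16, 32, 64, 128, 256.
Test each divisor d:
243^1 ≡ 243 (mod 257)
243^2 ≡ 196 (mod 257)
243^4 ≡ 123 (mod 257)
243^8 ≡ 223 (mod 257)
243^16 ≡ 128 (mod 257)
243^32 ≡ 193 (mod 257)
243^64 ≡ 241 (mod 257)
243^128 ≡ 256 (mod 257)
243^256 ≡ 1 (mod 257) ✓
The order of 243 is 256, so the subgroup it generates has 256 elements.
[(Z/257Z)^× : ⟨243⟩] = 256/256 = 1.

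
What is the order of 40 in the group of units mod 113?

The order of 40 must divide φ(113) = 113 − 1 = 112 = 2^4 · 7.
Divisors of 112: 1, 2, 4, 7, 8, 14, 16, 28, 56, 112.
Evaluate successive powers at the divisors of 112:
40^1 ≡ 40
40^2 ≡ 18
40^4 ≡ 98
40^7 ≡ 48
40^8 ≡ 112
40^14 ≡ 44
40^16 ≡ 1
The smallest such exponent is 16, so the order of 40 is 16.

16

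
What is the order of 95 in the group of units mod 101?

5

ord(95) | φ(101) = 101 − 1 = 100 = 2^2 · 5^2.
Divisors of 100: 1, 2, 4, 5, 10, 20, 25, 50, 100.
Evaluate successive powers at the divisors of 100:
95^1 ≡ 95 (mod 101)
95^2 ≡ 36 (mod 101)
95^4 ≡ 84 (mod 101)
95^5 ≡ 1 (mod 101) ✓
So ord_101(95) = 5.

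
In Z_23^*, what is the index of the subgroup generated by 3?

2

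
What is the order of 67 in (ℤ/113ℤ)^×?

ord(67) | φ(113) = 113 − 1 = 112 = 2^4 · 7.
Divisors of 112: 1, 2, 4, 7, 8, 14, 16, 28, 56, 112.
Check 67^d mod 113 for each divisor in increasing order:
67^1 ≡ 67 (mod 113)
67^2 ≡ 82 (mod 113)
67^4 ≡ 57 (mod 113)
67^7 ≡ 35 (mod 113)
67^8 ≡ 85 (mod 113)
67^14 ≡ 95 (mod 113)
67^16 ≡ 106 (mod 113)
67^28 ≡ 98 (mod 113)
67^56 ≡ 112 (mod 113)
67^112 ≡ 1 (mod 113) ✓
The smallest such exponent is 112, so the order of 67 is 112.

112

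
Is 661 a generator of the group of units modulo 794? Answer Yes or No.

φ(794) = φ(2)·φ(397) = 1·396 = 396 = 2^2 · 3^2 · 11.
Test 661^(396/q) mod 794 for each prime factor q of 396:
661^198 ≡ 793 (mod 794)  [q = 2: ≢ 1 ✓]
661^132 ≡ 759 (mod 794)  [q = 3: ≢ 1 ✓]
661^36 ≡ 273 (mod 794)  [q = 11: ≢ 1 ✓]
None equal 1, so ord_794(661) = 396: 661 is a primitive root.

Yes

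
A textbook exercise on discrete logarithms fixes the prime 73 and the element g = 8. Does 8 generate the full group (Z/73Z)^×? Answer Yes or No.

φ(73) = 73 − 1 = 72 = 2^3 · 3^2.
An element g generates (Z/73Z)^× iff g^(72/q) ≢ 1 (mod 73) for each prime q ∈ {2, 3}.
8^36 ≡ 1 (mod 73)  [q = 2: ≡ 1 ✗]
8^24 ≡ 1 (mod 73)  [q = 3: ≡ 1 ✗]
The check at q = 2 fails, so 8 generates a proper subgroup.

No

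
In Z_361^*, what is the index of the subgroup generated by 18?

ord(18) | φ(361) = φ(19^2) = 19·(19−1) = 342 = 2 · 3^2 · 19.
Divisors of 342: 1, 2, 3, 6, 9, 18, 19, 38, 57, 114, 171, 342.
Compute 18^d (mod 361) for the divisors d until we hit 1:
18^1 ≡ 18 (mod 361)
18^2 ≡ 324 (mod 361)
18^3 ≡ 56 (mod 361)
18^6 ≡ 248 (mod 361)
18^9 ≡ 170 (mod 361)
18^18 ≡ 20 (mod 361)
18^19 ≡ 360 (mod 361)
18^38 ≡ 1 (mod 361) ✓
Thus |⟨18⟩| = ord(18) = 38.
[(Z/361Z)^× : ⟨18⟩] = 342/38 = 9.

9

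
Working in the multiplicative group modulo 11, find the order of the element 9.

5

By Lagrange's theorem, ord_11(9) divides φ(11) = 11 − 1 = 10 = 2 · 5.
Divisors of 10: 1, 2, 5, 10.
Compute 9^d (mod 11) for the divisors d until we hit 1:
9^1 ≡ 9 (mod 11)
9^2 ≡ 4 (mod 11)
9^5 ≡ 1 (mod 11) ✓
Hence ord(9) = 5.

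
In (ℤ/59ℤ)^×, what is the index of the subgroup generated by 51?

Since 51 ∈ (Z/59Z)^×, its order divides φ(59) = 59 − 1 = 58 = 2 · 29.
Divisors of 58: 1, 2, 29, 58.
Compute 51^d (mod 59) for the divisors d until we hit 1:
51^1 ≡ 51
51^2 ≡ 5
51^29 ≡ 1
Thus |⟨51⟩| = ord(51) = 29.
Index = |(Z/59Z)^×| / |⟨51⟩| = 58 / 29 = 2.

2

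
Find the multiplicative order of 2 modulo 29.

28

By Lagrange's theorem, ord_29(2) divides φ(29) = 29 − 1 = 28 = 2^2 · 7.
Divisors of 28: 1, 2, 4, 7, 14, 28.
Evaluate successive powers at the divisors of 28:
2^1 ≡ 2
2^2 ≡ 4
2^4 ≡ 16
2^7 ≡ 12
2^14 ≡ 28
2^28 ≡ 1
The smallest such exponent is 28, so the order of 2 is 28.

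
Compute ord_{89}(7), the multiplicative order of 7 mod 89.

ord(7) | φ(89) = 89 − 1 = 88 = 2^3 · 11.
Divisors of 88: 1, 2, 4, 8, 11, 22, 44, 88.
Evaluate successive powers at the divisors of 88:
7^1 ≡ 7 (mod 89)
7^2 ≡ 49 (mod 89)
7^4 ≡ 87 (mod 89)
7^8 ≡ 4 (mod 89)
7^11 ≡ 37 (mod 89)
7^22 ≡ 34 (mod 89)
7^44 ≡ 88 (mod 89)
7^88 ≡ 1 (mod 89) ✓
Therefore the multiplicative order of 7 modulo 89 is 88.

88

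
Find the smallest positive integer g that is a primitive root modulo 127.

φ(127) = 127 − 1 = 126 = 2 · 3^2 · 7.
g is a primitive root iff g^(126/q) ≢ 1 (mod 127) for each prime q ∈ {2, 3, 7}.
g = 2: 2^63 ≡ 1 — hits 1, so not a primitive root.
g = 3: 3^63 ≡ 126; 3^42 ≡ 107; 3^18 ≡ 4 — none is 1, so 3 is a primitive root.
The smallest primitive root modulo 127 is 3.

3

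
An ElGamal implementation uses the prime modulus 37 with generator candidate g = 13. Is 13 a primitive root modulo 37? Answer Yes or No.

Yes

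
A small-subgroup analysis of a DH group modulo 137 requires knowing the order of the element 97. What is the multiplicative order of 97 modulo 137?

The order of 97 must divide φ(137) = 137 − 1 = 136 = 2^3 · 17.
Divisors of 136: 1, 2, 4, 8, 17, 34, 68, 136.
Test each divisor d:
97^1 ≡ 97 (mod 137)
97^2 ≡ 93 (mod 137)
97^4 ≡ 18 (mod 137)
97^8 ≡ 50 (mod 137)
97^17 ≡ 10 (mod 137)
97^34 ≡ 100 (mod 137)
97^68 ≡ 136 (mod 137)
97^136 ≡ 1 (mod 137) ✓
Hence ord(97) = 136.

136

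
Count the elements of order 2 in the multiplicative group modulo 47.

φ(47) = 47 − 1 = 46 = 2 · 23.
Since (Z/47Z)^× is cyclic of order 46, the number of elements of order d is φ(d) when d | 46 and 0 otherwise.
2 | 46, and φ(2) = 2 − 1 = 1.

1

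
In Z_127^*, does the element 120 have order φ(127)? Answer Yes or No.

No

φ(127) = 127 − 1 = 126 = 2 · 3^2 · 7.
120 is a primitive root mod 127 iff 120^(φ(127)/q) ≢ 1 for every prime q | φ(127), i.e. q ∈ {2, 3, 7}.
120^63 ≡ 1 (mod 127)  [q = 2: ≡ 1 ✗]
120^42 ≡ 107 (mod 127)  [q = 3: ≢ 1 ✓]
120^18 ≡ 64 (mod 127)  [q = 7: ≢ 1 ✓]
The check at q = 2 fails, so 120 generates a proper subgroup.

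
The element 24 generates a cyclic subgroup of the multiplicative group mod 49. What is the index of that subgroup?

1

The order of 24 must divide φ(49) = φ(7^2) = 7·(7−1) = 42 = 2 · 3 · 7.
Divisors of 42: 1, 2, 3, 6, 7, 14, 21, 42.
Compute 24^d (mod 49) for the divisors d until we hit 1:
24^1 ≡ 24 (mod 49)
24^2 ≡ 37 (mod 49)
24^3 ≡ 6 (mod 49)
24^6 ≡ 36 (mod 49)
24^7 ≡ 31 (mod 49)
24^14 ≡ 30 (mod 49)
24^21 ≡ 48 (mod 49)
24^42 ≡ 1 (mod 49) ✓
Thus |⟨24⟩| = ord(24) = 42.
Index = |(Z/49Z)^×| / |⟨24⟩| = 42 / 42 = 1.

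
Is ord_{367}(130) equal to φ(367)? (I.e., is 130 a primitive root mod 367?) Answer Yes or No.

Yes

φ(367) = 367 − 1 = 366 = 2 · 3 · 61.
An element g generates (Z/367Z)^× iff g^(366/q) ≢ 1 (mod 367) for each prime q ∈ {2, 3, 61}.
130^183 ≡ 366 (mod 367)  [q = 2: ≢ 1 ✓]
130^122 ≡ 83 (mod 367)  [q = 3: ≢ 1 ✓]
130^6 ≡ 327 (mod 367)  [q = 61: ≢ 1 ✓]
None equal 1, so ord_367(130) = 366: 130 is a primitive root.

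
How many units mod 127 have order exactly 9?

6

φ(127) = 127 − 1 = 126 = 2 · 3^2 · 7.
(Z/127Z)^× is cyclic (|G| = 126); a cyclic group of order m has exactly φ(d) elements of each order d | m, and none otherwise.
9 = 3^2 divides 126, and φ(9) = 6.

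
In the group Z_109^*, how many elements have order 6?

2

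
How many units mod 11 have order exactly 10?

φ(11) = 11 − 1 = 10 = 2 · 5.
Since (Z/11Z)^× is cyclic of order 10, the number of elements of order d is φ(d) when d | 10 and 0 otherwise.
10 = 2 · 5 divides 10, and φ(10) = 4.

4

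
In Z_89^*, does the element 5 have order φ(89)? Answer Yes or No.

φ(89) = 89 − 1 = 88 = 2^3 · 11.
Test 5^(88/q) mod 89 for each prime factor q of 88:
5^44 ≡ 1 (mod 89)  [q = 2: ≡ 1 ✗]
5^8 ≡ 4 (mod 89)  [q = 11: ≢ 1 ✓]
Since 5^44 ≡ 1, the order of 5 divides 44 < 88, so 5 is not a primitive root.

No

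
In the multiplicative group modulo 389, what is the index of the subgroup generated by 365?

4

By Lagrange's theorem, ord_389(365) divides φ(389) = 389 − 1 = 388 = 2^2 · 97.
Divisors of 388: 1, 2, 4, 97, 194, 388.
Check 365^d mod 389 for each divisor in increasing order:
365^1 ≡ 365 (mod 389)
365^2 ≡ 187 (mod 389)
365^4 ≡ 348 (mod 389)
365^97 ≡ 1 (mod 389) ✓
The order of 365 is 97, so the subgroup it generates has 97 elements.
Index = |(Z/389Z)^×| / |⟨365⟩| = 388 / 97 = 4.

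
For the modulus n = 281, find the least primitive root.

3

φ(281) = 281 − 1 = 280 = 2^3 · 5 · 7.
Test candidates g = 2, 3, … against the prime factors q ∈ {2, 5, 7} of φ(281): g is a generator iff g^(280/q) ≢ 1 for every such q.
g = 2: 2^140 ≡ 1 — hits 1, so not a primitive root.
g = 3: 3^140 ≡ 280; 3^56 ≡ 86; 3^40 ≡ 249 — none is 1, so 3 is a primitive root.
So 3 is the smallest generator of (Z/281Z)^×.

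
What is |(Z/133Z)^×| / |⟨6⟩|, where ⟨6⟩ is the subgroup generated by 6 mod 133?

Since 6 ∈ (Z/133Z)^×, its order divides φ(133) = φ(7·19) = (7−1)·(19−1) = 6·18 = 108 = 2^2 · 3^3.
Divisors of 108: 1, 2, 3, 4, 6, 9, 12, 18, 27, 36, 54, 108.
Check 6^d mod 133 for each divisor in increasing order:
6^1 ≡ 6 (mod 133)
6^2 ≡ 36 (mod 133)
6^3 ≡ 83 (mod 133)
6^4 ≡ 99 (mod 133)
6^6 ≡ 106 (mod 133)
6^9 ≡ 20 (mod 133)
6^12 ≡ 64 (mod 133)
6^18 ≡ 1 (mod 133) ✓
So ord_133(6) = 18, hence |⟨6⟩| = 18.
The index is φ(133) / ord(6) = 108 / 18 = 6.

6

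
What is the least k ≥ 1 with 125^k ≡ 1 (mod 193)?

ord(125) | φ(193) = 193 − 1 = 192 = 2^6 · 3.
Divisors of 192: 1, 2, 3, 4, 6, 8, 12, 16, 24, 32, 48, 64, 96, 192.
Compute 125^d (mod 193) for the divisors d until we hit 1:
125^1 ≡ 125 (mod 193)
125^2 ≡ 185 (mod 193)
125^3 ≡ 158 (mod 193)
125^4 ≡ 64 (mod 193)
125^6 ≡ 67 (mod 193)
125^8 ≡ 43 (mod 193)
125^12 ≡ 50 (mod 193)
125^16 ≡ 112 (mod 193)
125^24 ≡ 184 (mod 193)
125^32 ≡ 192 (mod 193)
125^48 ≡ 81 (mod 193)
125^64 ≡ 1 (mod 193) ✓
The smallest such exponent is 64, so the order of 125 is 64.

64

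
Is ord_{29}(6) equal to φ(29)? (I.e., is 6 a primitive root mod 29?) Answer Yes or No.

φ(29) = 29 − 1 = 28 = 2^2 · 7.
Test 6^(28/q) mod 29 for each prime factor q of 28:
6^14 ≡ 1 (mod 29)  [q = 2: ≡ 1 ✗]
6^4 ≡ 20 (mod 29)  [q = 7: ≢ 1 ✓]
6^14 ≡ 1 shows ord(6) | 14, strictly less than φ(29); not a primitive root.

No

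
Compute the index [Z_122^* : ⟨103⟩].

ord(103) | φ(122) = φ(2)·φ(61) = 1·60 = 60 = 2^2 · 3 · 5.
Divisors of 60: 1, 2, 3, 4, 5, 6, 10, 12, 15, 20, 30, 60.
Evaluate successive powers at the divisors of 60:
103^1 ≡ 103 (mod 122)
103^2 ≡ 117 (mod 122)
103^3 ≡ 95 (mod 122)
103^4 ≡ 25 (mod 122)
103^5 ≡ 13 (mod 122)
103^6 ≡ 119 (mod 122)
103^10 ≡ 47 (mod 122)
103^12 ≡ 9 (mod 122)
103^15 ≡ 1 (mod 122) ✓
So ord_122(103) = 15, hence |⟨103⟩| = 15.
Index = |(Z/122Z)^×| / |⟨103⟩| = 60 / 15 = 4.

4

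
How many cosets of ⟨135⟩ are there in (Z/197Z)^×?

4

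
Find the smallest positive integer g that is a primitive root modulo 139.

φ(139) = 139 − 1 = 138 = 2 · 3 · 23.
Test candidates g = 2, 3, … against the prime factors q ∈ {2, 3, 23} of φ(139): g is a generator iff g^(138/q) ≢ 1 for every such q.
g = 2: 2^69 ≡ 138; 2^46 ≡ 96; 2^6 ≡ 64 — none is 1, so 2 is a primitive root.
The smallest primitive root modulo 139 is 2.

2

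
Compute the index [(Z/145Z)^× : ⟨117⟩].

28

By Lagrange's theorem, ord_145(117) divides φ(145) = φ(5·29) = (5−1)·(29−1) = 4·28 = 112 = 2^4 · 7.
Divisors of 112: 1, 2, 4, 7, 8, 14, 16, 28, 56, 112.
Check 117^d mod 145 for each divisor in increasing order:
117^1 ≡ 117 (mod 145)
117^2 ≡ 59 (mod 145)
117^4 ≡ 1 (mod 145) ✓
So ord_145(117) = 4, hence |⟨117⟩| = 4.
Index = |(Z/145Z)^×| / |⟨117⟩| = 112 / 4 = 28.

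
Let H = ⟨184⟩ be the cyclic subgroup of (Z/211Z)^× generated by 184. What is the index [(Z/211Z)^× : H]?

The order of 184 must divide φ(211) = 211 − 1 = 210 = 2 · 3 · 5 · 7.
Divisors of 210: 1, 2, 3, 5, 6, 7, 10, 14, 15, 21, 30, 35, 42, 70, 105, 210.
Test each divisor d:
184^1 ≡ 184
184^2 ≡ 96
184^3 ≡ 151
184^5 ≡ 148
184^6 ≡ 13
184^7 ≡ 71
184^10 ≡ 171
184^14 ≡ 188
184^15 ≡ 199
184^21 ≡ 55
184^30 ≡ 144
184^35 ≡ 1
The order of 184 is 35, so the subgroup it generates has 35 elements.
[(Z/211Z)^× : ⟨184⟩] = 210/35 = 6.

6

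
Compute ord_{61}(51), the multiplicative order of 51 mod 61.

60

ord(51) | φ(61) = 61 − 1 = 60 = 2^2 · 3 · 5.
Divisors of 60: 1, 2, 3, 4, 5, 6, 10, 12, 15, 20, 30, 60.
Compute 51^d (mod 61) for the divisors d until we hit 1:
51^1 ≡ 51 (mod 61)
51^2 ≡ 39 (mod 61)
51^3 ≡ 37 (mod 61)
51^4 ≡ 57 (mod 61)
51^5 ≡ 40 (mod 61)
51^6 ≡ 27 (mod 61)
51^10 ≡ 14 (mod 61)
51^12 ≡ 58 (mod 61)
51^15 ≡ 11 (mod 61)
51^20 ≡ 13 (mod 61)
51^30 ≡ 60 (mod 61)
51^60 ≡ 1 (mod 61) ✓
The smallest such exponent is 60, so the order of 51 is 60.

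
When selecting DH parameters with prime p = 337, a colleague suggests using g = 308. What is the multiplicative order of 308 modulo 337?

The order of 308 must divide φ(337) = 337 − 1 = 336 = 2^4 · 3 · 7.
Divisors of 336: 1, 2, 3, 4, 6, 7, 8, 12, 14, 16, 21, 24, 28, 42, 48, 56, 84, 112, 168, 336.
Test each divisor d:
308^1 ≡ 308 (mod 337)
308^2 ≡ 167 (mod 337)
308^3 ≡ 212 (mod 337)
308^4 ≡ 255 (mod 337)
308^6 ≡ 123 (mod 337)
308^7 ≡ 140 (mod 337)
308^8 ≡ 321 (mod 337)
308^12 ≡ 301 (mod 337)
308^14 ≡ 54 (mod 337)
308^16 ≡ 256 (mod 337)
308^21 ≡ 146 (mod 337)
308^24 ≡ 285 (mod 337)
308^28 ≡ 220 (mod 337)
308^42 ≡ 85 (mod 337)
308^48 ≡ 8 (mod 337)
308^56 ≡ 209 (mod 337)
308^84 ≡ 148 (mod 337)
308^112 ≡ 208 (mod 337)
308^168 ≡ 336 (mod 337)
308^336 ≡ 1 (mod 337) ✓
Therefore the multiplicative order of 308 modulo 337 is 336.

336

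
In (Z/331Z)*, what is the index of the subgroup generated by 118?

6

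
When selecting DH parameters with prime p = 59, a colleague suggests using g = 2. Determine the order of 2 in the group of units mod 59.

58

ord(2) | φ(59) = 59 − 1 = 58 = 2 · 29.
Divisors of 58: 1, 2, 29, 58.
Compute 2^d (mod 59) for the divisors d until we hit 1:
2^1 ≡ 2 (mod 59)
2^2 ≡ 4 (mod 59)
2^29 ≡ 58 (mod 59)
2^58 ≡ 1 (mod 59) ✓
So ord_59(2) = 58.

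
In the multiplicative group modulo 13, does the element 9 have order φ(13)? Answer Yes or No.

No

φ(13) = 13 − 1 = 12 = 2^2 · 3.
9 is a primitive root mod 13 iff 9^(φ(13)/q) ≢ 1 for every prime q | φ(13), i.e. q ∈ {2, 3}.
9^6 ≡ 1 (mod 13)  [q = 2: ≡ 1 ✗]
9^4 ≡ 9 (mod 13)  [q = 3: ≢ 1 ✓]
9^6 ≡ 1 shows ord(9) | 6, strictly less than φ(13); not a primitive root.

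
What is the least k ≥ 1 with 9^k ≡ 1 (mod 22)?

5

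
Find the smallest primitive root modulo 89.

φ(89) = 89 − 1 = 88 = 2^3 · 11.
Test candidates g = 2, 3, … against the prime factors q ∈ {2, 11} of φ(89): g is a generator iff g^(88/q) ≢ 1 for every such q.
g = 2: 2^44 ≡ 1 — hits 1, so not a primitive root.
g = 3: 3^44 ≡ 88; 3^8 ≡ 64 — none is 1, so 3 is a primitive root.
Hence the least primitive root of 89 is 3.

3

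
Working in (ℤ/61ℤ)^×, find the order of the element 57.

15

The order of 57 must divide φ(61) = 61 − 1 = 60 = 2^2 · 3 · 5.
Divisors of 60: 1, 2, 3, 4, 5, 6, 10, 12, 15, 20, 30, 60.
Test each divisor d:
57^1 ≡ 57
57^2 ≡ 16
57^3 ≡ 58
57^4 ≡ 12
57^5 ≡ 13
57^6 ≡ 9
57^10 ≡ 47
57^12 ≡ 20
57^15 ≡ 1
So ord_61(57) = 15.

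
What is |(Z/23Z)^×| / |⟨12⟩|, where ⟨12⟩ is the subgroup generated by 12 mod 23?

By Lagrange's theorem, ord_23(12) divides φ(23) = 23 − 1 = 22 = 2 · 11.
Divisors of 22: 1, 2, 11, 22.
Evaluate successive powers at the divisors of 22:
12^1 ≡ 12
12^2 ≡ 6
12^11 ≡ 1
So ord_23(12) = 11, hence |⟨12⟩| = 11.
Index = |(Z/23Z)^×| / |⟨12⟩| = 22 / 11 = 2.

2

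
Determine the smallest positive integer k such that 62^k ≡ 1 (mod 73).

The order of 62 must divide φ(73) = 73 − 1 = 72 = 2^3 · 3^2.
Divisors of 72: 1, 2, 3, 4, 6, 8, 9, 12, 18, 24, 36, 72.
Compute 62^d (mod 73) for the divisors d until we hit 1:
62^1 ≡ 62 (mod 73)
62^2 ≡ 48 (mod 73)
62^3 ≡ 56 (mod 73)
62^4 ≡ 41 (mod 73)
62^6 ≡ 70 (mod 73)
62^8 ≡ 2 (mod 73)
62^9 ≡ 51 (mod 73)
62^12 ≡ 9 (mod 73)
62^18 ≡ 46 (mod 73)
62^24 ≡ 8 (mod 73)
62^36 ≡ 72 (mod 73)
62^72 ≡ 1 (mod 73) ✓
Therefore the multiplicative order of 62 modulo 73 is 72.

72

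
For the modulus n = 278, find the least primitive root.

3

φ(278) = φ(2)·φ(139) = 1·138 = 138 = 2 · 3 · 23.
g is a primitive root iff g^(138/q) ≢ 1 (mod 278) for each prime q ∈ {2, 3, 23}.
g = 2: gcd(2, 278) = 2 > 1, not a unit — skip.
g = 3: 3^69 ≡ 277; 3^46 ≡ 181; 3^6 ≡ 173 — none is 1, so 3 is a primitive root.
The smallest primitive root modulo 278 is 3.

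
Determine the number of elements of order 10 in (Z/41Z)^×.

φ(41) = 41 − 1 = 40 = 2^3 · 5.
In a cyclic group of order 40, there are φ(d) elements of order d for each divisor d of 40, and zero for non-divisors.
10 = 2 · 5 divides 40, and φ(10) = 4.

4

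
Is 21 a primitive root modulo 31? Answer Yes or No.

Yes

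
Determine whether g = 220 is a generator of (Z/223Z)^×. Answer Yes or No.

φ(223) = 223 − 1 = 222 = 2 · 3 · 37.
Test 220^(222/q) mod 223 for each prime factor q of 222:
220^111 ≡ 1 (mod 223)  [q = 2: ≡ 1 ✗]
220^74 ≡ 183 (mod 223)  [q = 3: ≢ 1 ✓]
220^6 ≡ 60 (mod 223)  [q = 37: ≢ 1 ✓]
Since 220^111 ≡ 1, the order of 220 divides 111 < 222, so 220 is not a primitive root.

No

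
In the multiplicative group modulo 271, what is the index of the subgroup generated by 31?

6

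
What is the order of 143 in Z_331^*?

The order of 143 must divide φ(331) = 331 − 1 = 330 = 2 · 3 · 5 · 11.
Divisors of 330: 1, 2, 3, 5, 6, 10, 11, 15, 22, 30, 33, 55, 66, 110, 165, 330.
Check 143^d mod 331 for each divisor in increasing order:
143^1 ≡ 143
143^2 ≡ 258
143^3 ≡ 153
143^5 ≡ 85
143^6 ≡ 239
143^10 ≡ 274
143^11 ≡ 124
143^15 ≡ 120
143^22 ≡ 150
143^30 ≡ 167
143^33 ≡ 64
143^55 ≡ 1
Therefore the multiplicative order of 143 modulo 331 is 55.

55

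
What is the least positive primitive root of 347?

φ(347) = 347 − 1 = 346 = 2 · 173.
Test candidates g = 2, 3, … against the prime factors q ∈ {2, 173} of φ(347): g is a generator iff g^(346/q) ≢ 1 for every such q.
g = 2: 2^173 ≡ 346; 2^2 ≡ 4 — none is 1, so 2 is a primitive root.
The smallest primitive root modulo 347 is 2.

2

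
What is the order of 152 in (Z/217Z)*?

By Lagrange's theorem, ord_217(152) divides φ(217) = φ(7·31) = (7−1)·(31−1) = 6·30 = 180 = 2^2 · 3^2 · 5.
Divisors of 180: 1, 2, 3, 4, 5, 6, 9, 10, 12, 15, 18, 20, 30, 36, 45, 60, 90, 180.
Check 152^d mod 217 for each divisor in increasing order:
152^1 ≡ 152
152^2 ≡ 102
152^3 ≡ 97
152^4 ≡ 205
152^5 ≡ 129
152^6 ≡ 78
152^9 ≡ 188
152^10 ≡ 149
152^12 ≡ 8
152^15 ≡ 125
152^18 ≡ 190
152^20 ≡ 67
152^30 ≡ 1
Hence ord(152) = 30.

30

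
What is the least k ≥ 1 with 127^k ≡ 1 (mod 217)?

By Lagrange's theorem, ord_217(127) divides φ(217) = φ(7·31) = (7−1)·(31−1) = 6·30 = 180 = 2^2 · 3^2 · 5.
Divisors of 180: 1, 2, 3, 4, 5, 6, 9, 10, 12, 15, 18, 20, 30, 36, 45, 60, 90, 180.
Evaluate successive powers at the divisors of 180:
127^1 ≡ 127 (mod 217)
127^2 ≡ 71 (mod 217)
127^3 ≡ 120 (mod 217)
127^4 ≡ 50 (mod 217)
127^5 ≡ 57 (mod 217)
127^6 ≡ 78 (mod 217)
127^9 ≡ 29 (mod 217)
127^10 ≡ 211 (mod 217)
127^12 ≡ 8 (mod 217)
127^15 ≡ 92 (mod 217)
127^18 ≡ 190 (mod 217)
127^20 ≡ 36 (mod 217)
127^30 ≡ 1 (mod 217) ✓
Hence ord(127) = 30.

30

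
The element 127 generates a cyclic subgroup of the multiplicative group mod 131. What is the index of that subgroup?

Since 127 ∈ (Z/131Z)^×, its order divides φ(131) = 131 − 1 = 130 = 2 · 5 · 13.
Divisors of 130: 1, 2, 5, 10, 13, 26, 65, 130.
Compute 127^d (mod 131) for the divisors d until we hit 1:
127^1 ≡ 127
127^2 ≡ 16
127^5 ≡ 24
127^10 ≡ 52
127^13 ≡ 78
127^26 ≡ 58
127^65 ≡ 130
127^130 ≡ 1
The order of 127 is 130, so the subgroup it generates has 130 elements.
The index is φ(131) / ord(127) = 130 / 130 = 1.

1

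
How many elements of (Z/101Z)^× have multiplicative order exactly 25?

20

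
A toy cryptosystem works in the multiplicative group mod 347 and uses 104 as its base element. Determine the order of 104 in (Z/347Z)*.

346

By Lagrange's theorem, ord_347(104) divides φ(347) = 347 − 1 = 346 = 2 · 173.
Divisors of 346: 1, 2, 173, 346.
Compute 104^d (mod 347) for the divisors d until we hit 1:
104^1 ≡ 104
104^2 ≡ 59
104^173 ≡ 346
104^346 ≡ 1
The smallest such exponent is 346, so the order of 104 is 346.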